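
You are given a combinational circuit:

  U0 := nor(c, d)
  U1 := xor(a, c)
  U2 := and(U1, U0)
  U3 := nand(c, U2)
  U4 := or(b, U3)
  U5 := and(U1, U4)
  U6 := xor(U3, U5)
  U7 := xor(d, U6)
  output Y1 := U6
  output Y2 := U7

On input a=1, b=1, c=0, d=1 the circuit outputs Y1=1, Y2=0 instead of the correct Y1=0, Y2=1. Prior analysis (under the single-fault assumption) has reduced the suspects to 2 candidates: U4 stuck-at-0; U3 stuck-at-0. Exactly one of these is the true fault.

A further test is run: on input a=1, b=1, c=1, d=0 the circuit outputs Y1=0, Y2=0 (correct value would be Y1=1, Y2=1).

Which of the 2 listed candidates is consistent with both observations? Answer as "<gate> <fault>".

Evaluate each candidate on input a=1, b=1, c=1, d=0:
  U4 stuck-at-0: U0=0, U1=0, U2=0, U3=1, U4=0 [stuck-at-0], U5=0, U6=1, U7=1 → Y1=1, Y2=1 — eliminated
  U3 stuck-at-0: U0=0, U1=0, U2=0, U3=0 [stuck-at-0], U4=1, U5=0, U6=0, U7=0 → Y1=0, Y2=0 — matches
Only U3 stuck-at-0 reproduces the observed Y1=0, Y2=0.

U3 stuck-at-0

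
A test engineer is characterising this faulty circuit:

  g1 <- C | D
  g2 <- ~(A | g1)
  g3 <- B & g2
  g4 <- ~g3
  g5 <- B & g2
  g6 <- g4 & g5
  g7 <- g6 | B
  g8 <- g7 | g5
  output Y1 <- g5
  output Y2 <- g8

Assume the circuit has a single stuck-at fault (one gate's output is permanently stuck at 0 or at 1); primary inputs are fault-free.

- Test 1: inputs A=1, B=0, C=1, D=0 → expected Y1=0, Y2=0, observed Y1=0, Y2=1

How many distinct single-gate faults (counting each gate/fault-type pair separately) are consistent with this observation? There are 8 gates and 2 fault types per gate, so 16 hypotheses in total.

Fault-free: g1=1, g2=0, g3=0, g4=1, g5=0, g6=0, g7=0, g8=0 → Y1=0, Y2=0. Observed Y1=0, Y2=1.
  g1: none of the 2 fault types match ✗
  g2: none of the 2 fault types match ✗
  g3: none of the 2 fault types match ✗
  g4: none of the 2 fault types match ✗
  g5: none of the 2 fault types match ✗
  g6: stuck-at-1 ✓; others ✗
  g7: stuck-at-1 ✓; others ✗
  g8: stuck-at-1 ✓; others ✗
Consistent faults: {g6 stuck-at-1, g7 stuck-at-1, g8 stuck-at-1} — 3 in all.

3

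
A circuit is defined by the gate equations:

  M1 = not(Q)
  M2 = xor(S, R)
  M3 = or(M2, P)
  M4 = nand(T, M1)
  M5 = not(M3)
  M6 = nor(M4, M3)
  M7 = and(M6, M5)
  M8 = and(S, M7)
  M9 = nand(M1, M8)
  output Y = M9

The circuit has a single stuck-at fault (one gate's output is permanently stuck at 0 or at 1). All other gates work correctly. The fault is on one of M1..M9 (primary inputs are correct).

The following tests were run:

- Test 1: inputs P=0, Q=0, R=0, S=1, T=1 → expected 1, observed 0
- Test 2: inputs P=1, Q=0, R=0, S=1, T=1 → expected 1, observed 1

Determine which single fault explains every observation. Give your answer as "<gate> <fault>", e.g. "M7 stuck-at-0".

Fault-free values for test 1 (P=0, Q=0, R=0, S=1, T=1): M1=1, M2=1, M3=1, M4=0, M5=0, M6=0, M7=0, M8=0, M9=1, giving Y=1. Observed 0.
Test 1: faults giving observed 0 are {M2 stuck-at-0, M3 stuck-at-0, M7 stuck-at-1, M8 stuck-at-1, M9 stuck-at-0}.
Test 2 (P=1, Q=0, R=0, S=1, T=1): fault-free M1=1, M2=1, M3=1, M4=0, M5=0, M6=0, M7=0, M8=0, M9=1 → 1; observed 1. Eliminates M3 stuck-at-0, M7 stuck-at-1, M8 stuck-at-1, M9 stuck-at-0.
Only M2 stuck-at-0 is consistent with every test.

M2 stuck-at-0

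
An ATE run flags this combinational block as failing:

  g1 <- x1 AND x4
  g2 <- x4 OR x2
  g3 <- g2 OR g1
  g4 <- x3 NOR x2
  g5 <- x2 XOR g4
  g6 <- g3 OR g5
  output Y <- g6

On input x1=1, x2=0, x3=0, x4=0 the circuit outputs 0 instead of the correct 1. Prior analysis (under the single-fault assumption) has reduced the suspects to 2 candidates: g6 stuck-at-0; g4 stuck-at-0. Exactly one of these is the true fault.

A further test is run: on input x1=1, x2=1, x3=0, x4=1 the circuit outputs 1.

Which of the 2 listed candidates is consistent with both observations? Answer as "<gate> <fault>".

g4 stuck-at-0

Evaluate each candidate on input x1=1, x2=1, x3=0, x4=1:
  g6 stuck-at-0: g1=1, g2=1, g3=1, g4=0, g5=1, g6=0 [stuck-at-0] → 0 — eliminated
  g4 stuck-at-0: g1=1, g2=1, g3=1, g4=0 [stuck-at-0], g5=1, g6=1 → 1 — matches
Only g4 stuck-at-0 reproduces the observed 1.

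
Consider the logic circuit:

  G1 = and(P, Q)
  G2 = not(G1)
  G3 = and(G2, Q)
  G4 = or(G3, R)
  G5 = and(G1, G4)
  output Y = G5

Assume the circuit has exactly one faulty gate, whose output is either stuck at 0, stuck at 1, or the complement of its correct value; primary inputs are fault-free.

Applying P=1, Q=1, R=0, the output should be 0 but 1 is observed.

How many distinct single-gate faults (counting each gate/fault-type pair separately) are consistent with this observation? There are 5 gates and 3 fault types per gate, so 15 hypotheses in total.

8

Fault-free: G1=1, G2=0, G3=0, G4=0, G5=0 → 0. Observed 1.
  G1: none of the 3 fault types match ✗
  G2: stuck-at-1, inverted output ✓; others ✗
  G3: stuck-at-1, inverted output ✓; others ✗
  G4: stuck-at-1, inverted output ✓; others ✗
  G5: stuck-at-1, inverted output ✓; others ✗
Consistent faults: {G2 stuck-at-1, G2 inverted output, G3 stuck-at-1, G3 inverted output, G4 stuck-at-1, G4 inverted output, G5 stuck-at-1, G5 inverted output} — 8 in all.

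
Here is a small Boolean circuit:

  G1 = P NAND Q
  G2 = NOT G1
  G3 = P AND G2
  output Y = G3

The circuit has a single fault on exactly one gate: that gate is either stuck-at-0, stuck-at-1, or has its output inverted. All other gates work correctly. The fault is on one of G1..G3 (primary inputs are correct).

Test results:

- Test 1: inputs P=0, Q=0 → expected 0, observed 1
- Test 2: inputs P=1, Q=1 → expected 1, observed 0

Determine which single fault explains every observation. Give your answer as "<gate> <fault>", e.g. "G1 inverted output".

G3 inverted output

Fault-free values for test 1 (P=0, Q=0): G1=1, G2=0, G3=0, giving Y=0. Observed 1.
Test 1: faults giving observed 1 are {G3 stuck-at-1, G3 inverted output}.
Test 2 (P=1, Q=1): fault-free G1=0, G2=1, G3=1 → 1; observed 0. Eliminates G3 stuck-at-1.
Only G3 inverted output is consistent with every test.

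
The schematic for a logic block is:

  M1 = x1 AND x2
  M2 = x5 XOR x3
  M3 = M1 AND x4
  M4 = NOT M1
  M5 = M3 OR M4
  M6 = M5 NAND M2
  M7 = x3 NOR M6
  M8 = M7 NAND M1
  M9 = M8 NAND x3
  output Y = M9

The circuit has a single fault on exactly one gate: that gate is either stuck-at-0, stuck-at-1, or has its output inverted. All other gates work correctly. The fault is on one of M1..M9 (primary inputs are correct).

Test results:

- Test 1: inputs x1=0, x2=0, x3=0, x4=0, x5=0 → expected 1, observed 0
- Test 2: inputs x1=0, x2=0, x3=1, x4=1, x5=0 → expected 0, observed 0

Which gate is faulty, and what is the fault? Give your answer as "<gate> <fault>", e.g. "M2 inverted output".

Fault-free values for test 1 (x1=0, x2=0, x3=0, x4=0, x5=0): M1=0, M2=0, M3=0, M4=1, M5=1, M6=1, M7=0, M8=1, M9=1, giving Y=1. Observed 0.
Test 1: faults giving observed 0 are {M9 stuck-at-0, M9 inverted output}.
Test 2 (x1=0, x2=0, x3=1, x4=1, x5=0): fault-free M1=0, M2=1, M3=0, M4=1, M5=1, M6=0, M7=0, M8=1, M9=0 → 0; observed 0. Eliminates M9 inverted output.
Only M9 stuck-at-0 is consistent with every test.

M9 stuck-at-0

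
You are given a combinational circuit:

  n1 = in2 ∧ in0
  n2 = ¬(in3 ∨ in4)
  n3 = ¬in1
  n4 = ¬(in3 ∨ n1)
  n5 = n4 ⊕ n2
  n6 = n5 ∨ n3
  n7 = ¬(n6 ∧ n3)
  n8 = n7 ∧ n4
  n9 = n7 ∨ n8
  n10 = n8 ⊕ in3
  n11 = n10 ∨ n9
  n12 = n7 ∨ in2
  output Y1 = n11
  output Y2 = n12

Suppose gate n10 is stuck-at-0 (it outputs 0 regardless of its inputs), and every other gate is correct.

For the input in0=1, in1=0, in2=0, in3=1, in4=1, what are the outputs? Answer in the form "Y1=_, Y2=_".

Y1=0, Y2=0

Propagate with n10 forced: n1=0, n2=0, n3=1, n4=0, n5=0, n6=1, n7=0, n8=0, n9=0, n10=0 [stuck-at-0], n11=0, n12=0.
So the outputs are Y1=0, Y2=0. (Without the fault they would be Y1=1, Y2=0.)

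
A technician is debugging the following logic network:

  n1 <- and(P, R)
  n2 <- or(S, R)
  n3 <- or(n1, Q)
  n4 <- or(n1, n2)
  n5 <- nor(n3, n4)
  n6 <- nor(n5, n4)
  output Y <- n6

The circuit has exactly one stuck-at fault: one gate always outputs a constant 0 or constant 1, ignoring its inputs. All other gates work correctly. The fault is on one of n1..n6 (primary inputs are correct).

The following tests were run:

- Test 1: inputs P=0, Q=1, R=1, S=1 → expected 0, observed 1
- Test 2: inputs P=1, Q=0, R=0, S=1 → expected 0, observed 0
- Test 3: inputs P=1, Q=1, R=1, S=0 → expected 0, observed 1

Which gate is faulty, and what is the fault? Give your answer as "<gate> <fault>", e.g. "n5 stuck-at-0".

n4 stuck-at-0

Fault-free values for test 1 (P=0, Q=1, R=1, S=1): n1=0, n2=1, n3=1, n4=1, n5=0, n6=0, giving Y=0. Observed 1.
Test 1: faults giving observed 1 are {n2 stuck-at-0, n4 stuck-at-0, n6 stuck-at-1}.
Test 2 (P=1, Q=0, R=0, S=1): fault-free n1=0, n2=1, n3=0, n4=1, n5=0, n6=0 → 0; observed 0. Eliminates n6 stuck-at-1.
Test 3 (P=1, Q=1, R=1, S=0): fault-free n1=1, n2=1, n3=1, n4=1, n5=0, n6=0 → 0; observed 1. Eliminates n2 stuck-at-0.
Only n4 stuck-at-0 is consistent with every test.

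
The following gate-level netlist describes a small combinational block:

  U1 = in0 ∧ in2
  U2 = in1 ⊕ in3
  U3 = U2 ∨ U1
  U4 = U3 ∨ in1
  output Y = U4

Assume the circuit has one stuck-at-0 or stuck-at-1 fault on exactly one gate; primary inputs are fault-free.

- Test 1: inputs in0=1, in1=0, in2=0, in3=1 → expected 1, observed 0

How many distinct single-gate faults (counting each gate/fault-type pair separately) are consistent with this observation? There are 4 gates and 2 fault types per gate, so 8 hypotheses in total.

3

Fault-free: U1=0, U2=1, U3=1, U4=1 → 1. Observed 0.
  U1 stuck-at-0: output 1 ✗
  U1 stuck-at-1: output 1 ✗
  U2 stuck-at-0: output 0 ✓
  U2 stuck-at-1: output 1 ✗
  U3 stuck-at-0: output 0 ✓
  U3 stuck-at-1: output 1 ✗
  U4 stuck-at-0: output 0 ✓
  U4 stuck-at-1: output 1 ✗
Consistent faults: {U2 stuck-at-0, U3 stuck-at-0, U4 stuck-at-0} — 3 in all.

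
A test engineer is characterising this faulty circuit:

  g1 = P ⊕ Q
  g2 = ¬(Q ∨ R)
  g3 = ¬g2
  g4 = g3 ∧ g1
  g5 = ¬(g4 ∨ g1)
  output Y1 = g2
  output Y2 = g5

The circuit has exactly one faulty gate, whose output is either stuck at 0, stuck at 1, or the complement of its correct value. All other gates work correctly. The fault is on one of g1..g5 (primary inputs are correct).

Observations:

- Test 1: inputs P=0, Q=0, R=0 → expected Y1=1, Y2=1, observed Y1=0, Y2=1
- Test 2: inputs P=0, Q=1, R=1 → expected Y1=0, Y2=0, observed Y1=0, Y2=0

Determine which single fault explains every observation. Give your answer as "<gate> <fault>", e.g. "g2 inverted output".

g2 stuck-at-0

Fault-free values for test 1 (P=0, Q=0, R=0): g1=0, g2=1, g3=0, g4=0, g5=1, giving Y1=1, Y2=1. Observed Y1=0, Y2=1.
Test 1: faults giving observed Y1=0, Y2=1 are {g2 stuck-at-0, g2 inverted output}.
Test 2 (P=0, Q=1, R=1): fault-free g1=1, g2=0, g3=1, g4=1, g5=0 → Y1=0, Y2=0; observed Y1=0, Y2=0. Eliminates g2 inverted output.
Only g2 stuck-at-0 is consistent with every test.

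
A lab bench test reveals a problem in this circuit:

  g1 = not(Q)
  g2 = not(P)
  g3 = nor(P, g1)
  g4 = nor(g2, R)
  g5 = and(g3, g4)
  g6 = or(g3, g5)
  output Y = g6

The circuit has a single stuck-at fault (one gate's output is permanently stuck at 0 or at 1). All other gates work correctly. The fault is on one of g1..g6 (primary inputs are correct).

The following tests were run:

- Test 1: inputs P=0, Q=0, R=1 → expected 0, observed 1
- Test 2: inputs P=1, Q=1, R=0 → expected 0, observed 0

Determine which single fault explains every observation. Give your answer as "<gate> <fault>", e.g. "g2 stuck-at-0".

g1 stuck-at-0

Fault-free values for test 1 (P=0, Q=0, R=1): g1=1, g2=1, g3=0, g4=0, g5=0, g6=0, giving Y=0. Observed 1.
Test 1: faults giving observed 1 are {g1 stuck-at-0, g3 stuck-at-1, g5 stuck-at-1, g6 stuck-at-1}.
Test 2 (P=1, Q=1, R=0): fault-free g1=0, g2=0, g3=0, g4=1, g5=0, g6=0 → 0; observed 0. Eliminates g3 stuck-at-1, g5 stuck-at-1, g6 stuck-at-1.
Only g1 stuck-at-0 is consistent with every test.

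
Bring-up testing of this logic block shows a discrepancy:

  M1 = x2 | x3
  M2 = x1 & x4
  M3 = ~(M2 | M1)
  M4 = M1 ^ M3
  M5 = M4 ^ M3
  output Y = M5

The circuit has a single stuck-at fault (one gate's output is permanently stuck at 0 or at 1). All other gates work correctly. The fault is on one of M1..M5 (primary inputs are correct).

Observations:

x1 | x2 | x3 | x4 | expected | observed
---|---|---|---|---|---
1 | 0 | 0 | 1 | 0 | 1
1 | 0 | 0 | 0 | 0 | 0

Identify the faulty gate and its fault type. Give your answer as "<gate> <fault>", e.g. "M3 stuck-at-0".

Fault-free values for test 1 (x1=1, x2=0, x3=0, x4=1): M1=0, M2=1, M3=0, M4=0, M5=0, giving Y=0. Observed 1.
Test 1: faults giving observed 1 are {M1 stuck-at-1, M4 stuck-at-1, M5 stuck-at-1}.
Test 2 (x1=1, x2=0, x3=0, x4=0): fault-free M1=0, M2=0, M3=1, M4=1, M5=0 → 0; observed 0. Eliminates M1 stuck-at-1, M5 stuck-at-1.
Only M4 stuck-at-1 is consistent with every test.

M4 stuck-at-1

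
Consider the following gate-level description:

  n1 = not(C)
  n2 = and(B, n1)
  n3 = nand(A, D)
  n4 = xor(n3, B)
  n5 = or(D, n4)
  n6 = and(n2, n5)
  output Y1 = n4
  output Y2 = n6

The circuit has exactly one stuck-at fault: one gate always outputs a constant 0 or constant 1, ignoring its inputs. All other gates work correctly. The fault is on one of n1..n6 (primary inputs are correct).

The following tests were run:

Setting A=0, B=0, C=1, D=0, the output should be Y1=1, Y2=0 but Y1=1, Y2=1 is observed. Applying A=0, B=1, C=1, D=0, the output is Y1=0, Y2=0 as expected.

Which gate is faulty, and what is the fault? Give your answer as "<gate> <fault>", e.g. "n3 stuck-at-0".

Fault-free values for test 1 (A=0, B=0, C=1, D=0): n1=0, n2=0, n3=1, n4=1, n5=1, n6=0, giving Y1=1, Y2=0. Observed Y1=1, Y2=1.
Test 1: faults giving observed Y1=1, Y2=1 are {n2 stuck-at-1, n6 stuck-at-1}.
Test 2 (A=0, B=1, C=1, D=0): fault-free n1=0, n2=0, n3=1, n4=0, n5=0, n6=0 → Y1=0, Y2=0; observed Y1=0, Y2=0. Eliminates n6 stuck-at-1.
Only n2 stuck-at-1 is consistent with every test.

n2 stuck-at-1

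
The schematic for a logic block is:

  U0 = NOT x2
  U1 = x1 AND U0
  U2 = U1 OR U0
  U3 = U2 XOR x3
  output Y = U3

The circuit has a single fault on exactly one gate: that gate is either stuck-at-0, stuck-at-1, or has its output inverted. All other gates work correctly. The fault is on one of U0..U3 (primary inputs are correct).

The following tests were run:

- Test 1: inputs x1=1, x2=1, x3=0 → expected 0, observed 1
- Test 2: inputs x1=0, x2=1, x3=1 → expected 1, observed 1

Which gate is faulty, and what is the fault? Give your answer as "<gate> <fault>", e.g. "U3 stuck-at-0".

U3 stuck-at-1

Fault-free values for test 1 (x1=1, x2=1, x3=0): U0=0, U1=0, U2=0, U3=0, giving Y=0. Observed 1.
Test 1: faults giving observed 1 are {U0 stuck-at-1, U0 inverted output, U1 stuck-at-1, U1 inverted output, U2 stuck-at-1, U2 inverted output, U3 stuck-at-1, U3 inverted output}.
Test 2 (x1=0, x2=1, x3=1): fault-free U0=0, U1=0, U2=0, U3=1 → 1; observed 1. Eliminates U0 stuck-at-1, U0 inverted output, U1 stuck-at-1, U1 inverted output, U2 stuck-at-1, U2 inverted output, U3 inverted output.
Only U3 stuck-at-1 is consistent with every test.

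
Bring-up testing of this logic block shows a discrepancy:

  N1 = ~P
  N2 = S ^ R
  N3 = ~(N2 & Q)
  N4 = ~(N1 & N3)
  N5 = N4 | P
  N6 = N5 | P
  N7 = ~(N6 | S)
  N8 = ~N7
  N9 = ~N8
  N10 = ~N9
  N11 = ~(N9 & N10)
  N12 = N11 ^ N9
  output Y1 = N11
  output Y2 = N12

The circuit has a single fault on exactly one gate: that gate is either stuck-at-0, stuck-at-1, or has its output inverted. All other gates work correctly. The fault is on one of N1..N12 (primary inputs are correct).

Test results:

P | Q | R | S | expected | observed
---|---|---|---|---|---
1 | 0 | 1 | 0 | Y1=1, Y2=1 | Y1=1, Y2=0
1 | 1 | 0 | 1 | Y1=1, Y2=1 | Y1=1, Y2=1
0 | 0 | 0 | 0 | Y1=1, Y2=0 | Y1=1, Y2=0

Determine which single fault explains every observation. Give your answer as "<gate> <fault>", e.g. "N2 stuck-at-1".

Fault-free values for test 1 (P=1, Q=0, R=1, S=0): N1=0, N2=1, N3=1, N4=1, N5=1, N6=1, N7=0, N8=1, N9=0, N10=1, N11=1, N12=1, giving Y1=1, Y2=1. Observed Y1=1, Y2=0.
Test 1: faults giving observed Y1=1, Y2=0 are {N6 stuck-at-0, N6 inverted output, N7 stuck-at-1, N7 inverted output, N8 stuck-at-0, N8 inverted output, N9 stuck-at-1, N9 inverted output, N12 stuck-at-0, N12 inverted output}.
Test 2 (P=1, Q=1, R=0, S=1): fault-free N1=0, N2=1, N3=0, N4=1, N5=1, N6=1, N7=0, N8=1, N9=0, N10=1, N11=1, N12=1 → Y1=1, Y2=1; observed Y1=1, Y2=1. Eliminates N7 stuck-at-1, N7 inverted output, N8 stuck-at-0, N8 inverted output, N9 stuck-at-1, N9 inverted output, N12 stuck-at-0, N12 inverted output.
Test 3 (P=0, Q=0, R=0, S=0): fault-free N1=1, N2=0, N3=1, N4=0, N5=0, N6=0, N7=1, N8=0, N9=1, N10=0, N11=1, N12=0 → Y1=1, Y2=0; observed Y1=1, Y2=0. Eliminates N6 inverted output.
Only N6 stuck-at-0 is consistent with every test.

N6 stuck-at-0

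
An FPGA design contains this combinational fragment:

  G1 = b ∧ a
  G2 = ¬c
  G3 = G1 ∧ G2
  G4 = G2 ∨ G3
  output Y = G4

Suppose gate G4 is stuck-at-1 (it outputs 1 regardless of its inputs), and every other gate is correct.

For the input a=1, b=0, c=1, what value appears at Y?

1

Propagate with G4 forced: G1=0, G2=0, G3=0, G4=1 [stuck-at-1].
So Y = 1. (Without the fault it would be 0.)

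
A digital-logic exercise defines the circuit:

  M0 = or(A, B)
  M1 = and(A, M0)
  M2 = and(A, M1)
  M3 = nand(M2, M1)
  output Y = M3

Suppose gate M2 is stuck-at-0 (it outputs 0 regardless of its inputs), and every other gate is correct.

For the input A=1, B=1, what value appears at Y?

1

Propagate with M2 forced: M0=1, M1=1, M2=0 [stuck-at-0], M3=1.
So Y = 1. (Without the fault it would be 0.)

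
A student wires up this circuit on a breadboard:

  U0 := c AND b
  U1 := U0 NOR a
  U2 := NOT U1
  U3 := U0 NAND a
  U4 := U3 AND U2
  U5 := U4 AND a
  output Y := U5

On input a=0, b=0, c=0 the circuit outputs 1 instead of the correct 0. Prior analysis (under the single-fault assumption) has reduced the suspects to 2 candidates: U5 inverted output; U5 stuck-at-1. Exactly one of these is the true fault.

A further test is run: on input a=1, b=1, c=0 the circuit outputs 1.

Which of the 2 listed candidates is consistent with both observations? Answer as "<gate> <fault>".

U5 stuck-at-1

Evaluate each candidate on input a=1, b=1, c=0:
  U5 inverted output: U0=0, U1=0, U2=1, U3=1, U4=1, U5=0 [inverted output] → 0 — eliminated
  U5 stuck-at-1: U0=0, U1=0, U2=1, U3=1, U4=1, U5=1 [stuck-at-1] → 1 — matches
Only U5 stuck-at-1 reproduces the observed 1.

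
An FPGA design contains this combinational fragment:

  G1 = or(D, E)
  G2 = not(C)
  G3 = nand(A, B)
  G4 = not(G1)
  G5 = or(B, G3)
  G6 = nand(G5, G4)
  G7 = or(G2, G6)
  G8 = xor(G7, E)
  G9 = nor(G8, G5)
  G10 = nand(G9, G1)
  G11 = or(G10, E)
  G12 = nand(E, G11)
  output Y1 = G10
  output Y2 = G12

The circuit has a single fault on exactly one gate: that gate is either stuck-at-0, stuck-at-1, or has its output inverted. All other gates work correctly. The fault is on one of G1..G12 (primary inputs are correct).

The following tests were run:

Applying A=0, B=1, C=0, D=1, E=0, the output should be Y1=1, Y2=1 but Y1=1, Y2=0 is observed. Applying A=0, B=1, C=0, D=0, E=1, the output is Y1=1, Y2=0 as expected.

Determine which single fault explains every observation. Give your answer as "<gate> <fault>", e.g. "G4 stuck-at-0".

Fault-free values for test 1 (A=0, B=1, C=0, D=1, E=0): G1=1, G2=1, G3=1, G4=0, G5=1, G6=1, G7=1, G8=1, G9=0, G10=1, G11=1, G12=1, giving Y1=1, Y2=1. Observed Y1=1, Y2=0.
Test 1: faults giving observed Y1=1, Y2=0 are {G12 stuck-at-0, G12 inverted output}.
Test 2 (A=0, B=1, C=0, D=0, E=1): fault-free G1=1, G2=1, G3=1, G4=0, G5=1, G6=1, G7=1, G8=0, G9=0, G10=1, G11=1, G12=0 → Y1=1, Y2=0; observed Y1=1, Y2=0. Eliminates G12 inverted output.
Only G12 stuck-at-0 is consistent with every test.

G12 stuck-at-0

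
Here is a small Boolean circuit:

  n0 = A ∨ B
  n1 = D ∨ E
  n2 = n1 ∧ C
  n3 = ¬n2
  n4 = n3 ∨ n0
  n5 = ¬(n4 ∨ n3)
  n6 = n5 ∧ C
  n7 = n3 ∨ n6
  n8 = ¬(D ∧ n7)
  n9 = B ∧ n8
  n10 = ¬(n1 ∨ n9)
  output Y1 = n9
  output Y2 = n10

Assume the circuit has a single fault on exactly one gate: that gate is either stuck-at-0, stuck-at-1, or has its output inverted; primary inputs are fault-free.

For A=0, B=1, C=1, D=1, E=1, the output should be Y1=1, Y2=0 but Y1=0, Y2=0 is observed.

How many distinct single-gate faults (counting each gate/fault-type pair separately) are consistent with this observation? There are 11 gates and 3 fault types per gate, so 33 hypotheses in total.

18

Fault-free: n0=1, n1=1, n2=1, n3=0, n4=1, n5=0, n6=0, n7=0, n8=1, n9=1, n10=0 → Y1=1, Y2=0. Observed Y1=0, Y2=0.
  n0: stuck-at-0, inverted output ✓; others ✗
  n1: none of the 3 fault types match ✗
  n2: stuck-at-0, inverted output ✓; others ✗
  n3: stuck-at-1, inverted output ✓; others ✗
  n4: stuck-at-0, inverted output ✓; others ✗
  n5: stuck-at-1, inverted output ✓; others ✗
  n6: stuck-at-1, inverted output ✓; others ✗
  n7: stuck-at-1, inverted output ✓; others ✗
  n8: stuck-at-0, inverted output ✓; others ✗
  n9: stuck-at-0, inverted output ✓; others ✗
  n10: none of the 3 fault types match ✗
Consistent faults: {n0 stuck-at-0, n0 inverted output, n2 stuck-at-0, n2 inverted output, n3 stuck-at-1, n3 inverted output, n4 stuck-at-0, n4 inverted output, n5 stuck-at-1, n5 inverted output, n6 stuck-at-1, n6 inverted output, n7 stuck-at-1, n7 inverted output, n8 stuck-at-0, n8 inverted output, n9 stuck-at-0, n9 inverted output} — 18 in all.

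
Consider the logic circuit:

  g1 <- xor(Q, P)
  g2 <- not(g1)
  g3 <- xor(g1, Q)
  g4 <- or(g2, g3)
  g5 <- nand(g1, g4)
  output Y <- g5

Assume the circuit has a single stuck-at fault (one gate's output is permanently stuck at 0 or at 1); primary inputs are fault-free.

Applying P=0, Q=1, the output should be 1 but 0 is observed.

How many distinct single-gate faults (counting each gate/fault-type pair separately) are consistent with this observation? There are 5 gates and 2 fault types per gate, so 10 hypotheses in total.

4

Fault-free: g1=1, g2=0, g3=0, g4=0, g5=1 → 1. Observed 0.
  g1 stuck-at-0: output 1 ✗
  g1 stuck-at-1: output 1 ✗
  g2 stuck-at-0: output 1 ✗
  g2 stuck-at-1: output 0 ✓
  g3 stuck-at-0: output 1 ✗
  g3 stuck-at-1: output 0 ✓
  g4 stuck-at-0: output 1 ✗
  g4 stuck-at-1: output 0 ✓
  g5 stuck-at-0: output 0 ✓
  g5 stuck-at-1: output 1 ✗
Consistent faults: {g2 stuck-at-1, g3 stuck-at-1, g4 stuck-at-1, g5 stuck-at-0} — 4 in all.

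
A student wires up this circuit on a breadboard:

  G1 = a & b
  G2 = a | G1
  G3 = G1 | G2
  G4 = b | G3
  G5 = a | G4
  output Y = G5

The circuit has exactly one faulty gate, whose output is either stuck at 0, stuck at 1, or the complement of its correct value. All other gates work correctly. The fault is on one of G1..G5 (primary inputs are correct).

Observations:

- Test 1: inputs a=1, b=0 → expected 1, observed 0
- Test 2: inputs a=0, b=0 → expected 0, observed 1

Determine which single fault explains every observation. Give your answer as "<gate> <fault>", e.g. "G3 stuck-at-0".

Fault-free values for test 1 (a=1, b=0): G1=0, G2=1, G3=1, G4=1, G5=1, giving Y=1. Observed 0.
Test 1: faults giving observed 0 are {G5 stuck-at-0, G5 inverted output}.
Test 2 (a=0, b=0): fault-free G1=0, G2=0, G3=0, G4=0, G5=0 → 0; observed 1. Eliminates G5 stuck-at-0.
Only G5 inverted output is consistent with every test.

G5 inverted output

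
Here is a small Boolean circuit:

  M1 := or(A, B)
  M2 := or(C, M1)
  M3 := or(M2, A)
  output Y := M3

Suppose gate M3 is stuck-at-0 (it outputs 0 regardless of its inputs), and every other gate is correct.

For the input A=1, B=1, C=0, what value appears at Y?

0

Propagate with M3 forced: M1=1, M2=1, M3=0 [stuck-at-0].
So Y = 0. (Without the fault it would be 1.)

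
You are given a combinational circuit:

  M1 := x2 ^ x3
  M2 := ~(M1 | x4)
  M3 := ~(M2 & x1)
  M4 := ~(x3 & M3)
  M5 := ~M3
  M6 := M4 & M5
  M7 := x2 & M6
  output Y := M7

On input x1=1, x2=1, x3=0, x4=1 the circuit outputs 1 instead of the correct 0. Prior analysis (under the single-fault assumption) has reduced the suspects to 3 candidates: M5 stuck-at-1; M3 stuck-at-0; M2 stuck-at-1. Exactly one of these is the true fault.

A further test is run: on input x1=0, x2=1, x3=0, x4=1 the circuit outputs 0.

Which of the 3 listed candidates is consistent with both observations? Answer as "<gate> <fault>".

M2 stuck-at-1

Evaluate each candidate on input x1=0, x2=1, x3=0, x4=1:
  M5 stuck-at-1: M1=1, M2=0, M3=1, M4=1, M5=1 [stuck-at-1], M6=1, M7=1 → 1 — eliminated
  M3 stuck-at-0: M1=1, M2=0, M3=0 [stuck-at-0], M4=1, M5=1, M6=1, M7=1 → 1 — eliminated
  M2 stuck-at-1: M1=1, M2=1 [stuck-at-1], M3=1, M4=1, M5=0, M6=0, M7=0 → 0 — matches
Only M2 stuck-at-1 reproduces the observed 0.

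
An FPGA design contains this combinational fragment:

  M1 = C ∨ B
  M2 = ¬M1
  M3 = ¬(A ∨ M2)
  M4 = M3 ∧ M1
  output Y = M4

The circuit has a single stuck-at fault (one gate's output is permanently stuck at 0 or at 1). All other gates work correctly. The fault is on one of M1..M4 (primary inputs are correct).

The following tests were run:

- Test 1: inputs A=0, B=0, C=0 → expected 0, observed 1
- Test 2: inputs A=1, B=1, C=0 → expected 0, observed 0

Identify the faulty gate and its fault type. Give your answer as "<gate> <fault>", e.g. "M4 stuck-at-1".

M1 stuck-at-1

Fault-free values for test 1 (A=0, B=0, C=0): M1=0, M2=1, M3=0, M4=0, giving Y=0. Observed 1.
Test 1: faults giving observed 1 are {M1 stuck-at-1, M4 stuck-at-1}.
Test 2 (A=1, B=1, C=0): fault-free M1=1, M2=0, M3=0, M4=0 → 0; observed 0. Eliminates M4 stuck-at-1.
Only M1 stuck-at-1 is consistent with every test.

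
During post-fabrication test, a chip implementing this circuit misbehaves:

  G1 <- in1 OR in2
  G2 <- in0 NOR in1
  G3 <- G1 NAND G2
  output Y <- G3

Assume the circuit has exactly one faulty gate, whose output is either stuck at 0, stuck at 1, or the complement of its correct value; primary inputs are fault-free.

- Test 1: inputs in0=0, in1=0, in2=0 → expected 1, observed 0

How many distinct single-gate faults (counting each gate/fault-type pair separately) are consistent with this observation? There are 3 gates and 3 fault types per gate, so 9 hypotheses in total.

Fault-free: G1=0, G2=1, G3=1 → 1. Observed 0.
  G1 stuck-at-0: output 1 ✗
  G1 stuck-at-1: output 0 ✓
  G1 inverted output: output 0 ✓
  G2 stuck-at-0: output 1 ✗
  G2 stuck-at-1: output 1 ✗
  G2 inverted output: output 1 ✗
  G3 stuck-at-0: output 0 ✓
  G3 stuck-at-1: output 1 ✗
  G3 inverted output: output 0 ✓
Consistent faults: {G1 stuck-at-1, G1 inverted output, G3 stuck-at-0, G3 inverted output} — 4 in all.

4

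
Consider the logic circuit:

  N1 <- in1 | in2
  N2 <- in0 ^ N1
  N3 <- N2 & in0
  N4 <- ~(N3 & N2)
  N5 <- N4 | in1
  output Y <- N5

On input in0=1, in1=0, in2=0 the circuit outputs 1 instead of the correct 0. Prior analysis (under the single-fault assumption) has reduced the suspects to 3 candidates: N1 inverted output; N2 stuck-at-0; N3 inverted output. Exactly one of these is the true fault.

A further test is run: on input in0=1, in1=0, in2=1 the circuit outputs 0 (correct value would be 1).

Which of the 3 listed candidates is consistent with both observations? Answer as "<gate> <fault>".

Evaluate each candidate on input in0=1, in1=0, in2=1:
  N1 inverted output: N1=0 [inverted output], N2=1, N3=1, N4=0, N5=0 → 0 — matches
  N2 stuck-at-0: N1=1, N2=0 [stuck-at-0], N3=0, N4=1, N5=1 → 1 — eliminated
  N3 inverted output: N1=1, N2=0, N3=1 [inverted output], N4=1, N5=1 → 1 — eliminated
Only N1 inverted output reproduces the observed 0.

N1 inverted output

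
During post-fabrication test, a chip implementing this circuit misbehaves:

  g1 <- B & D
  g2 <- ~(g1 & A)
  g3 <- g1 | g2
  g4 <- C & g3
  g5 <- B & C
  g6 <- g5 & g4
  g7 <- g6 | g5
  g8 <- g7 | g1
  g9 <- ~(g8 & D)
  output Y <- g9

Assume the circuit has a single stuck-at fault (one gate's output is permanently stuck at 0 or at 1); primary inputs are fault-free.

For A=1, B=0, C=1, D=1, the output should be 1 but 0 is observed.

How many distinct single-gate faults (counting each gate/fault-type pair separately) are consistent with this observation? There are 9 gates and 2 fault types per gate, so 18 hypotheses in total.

Fault-free: g1=0, g2=1, g3=1, g4=1, g5=0, g6=0, g7=0, g8=0, g9=1 → 1. Observed 0.
  g1: stuck-at-1 ✓; others ✗
  g2: none of the 2 fault types match ✗
  g3: none of the 2 fault types match ✗
  g4: none of the 2 fault types match ✗
  g5: stuck-at-1 ✓; others ✗
  g6: stuck-at-1 ✓; others ✗
  g7: stuck-at-1 ✓; others ✗
  g8: stuck-at-1 ✓; others ✗
  g9: stuck-at-0 ✓; others ✗
Consistent faults: {g1 stuck-at-1, g5 stuck-at-1, g6 stuck-at-1, g7 stuck-at-1, g8 stuck-at-1, g9 stuck-at-0} — 6 in all.

6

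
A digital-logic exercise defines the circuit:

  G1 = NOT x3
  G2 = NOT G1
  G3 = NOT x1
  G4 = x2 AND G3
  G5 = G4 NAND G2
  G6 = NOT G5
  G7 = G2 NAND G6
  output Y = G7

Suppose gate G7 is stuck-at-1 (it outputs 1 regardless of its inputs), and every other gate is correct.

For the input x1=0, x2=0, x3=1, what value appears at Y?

1

Propagate with G7 forced: G1=0, G2=1, G3=1, G4=0, G5=1, G6=0, G7=1 [stuck-at-1].
So Y = 1. (Same as the fault-free value — the fault is masked on this input.)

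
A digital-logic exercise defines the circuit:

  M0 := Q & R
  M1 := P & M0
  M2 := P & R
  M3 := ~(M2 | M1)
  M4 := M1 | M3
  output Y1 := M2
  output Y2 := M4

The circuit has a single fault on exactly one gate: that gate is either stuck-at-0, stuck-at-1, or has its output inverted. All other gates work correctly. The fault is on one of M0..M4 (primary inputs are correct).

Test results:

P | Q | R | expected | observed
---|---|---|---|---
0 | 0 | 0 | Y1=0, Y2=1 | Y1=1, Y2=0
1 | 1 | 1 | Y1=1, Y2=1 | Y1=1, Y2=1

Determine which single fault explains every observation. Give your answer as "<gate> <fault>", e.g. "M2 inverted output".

Fault-free values for test 1 (P=0, Q=0, R=0): M0=0, M1=0, M2=0, M3=1, M4=1, giving Y1=0, Y2=1. Observed Y1=1, Y2=0.
Test 1: faults giving observed Y1=1, Y2=0 are {M2 stuck-at-1, M2 inverted output}.
Test 2 (P=1, Q=1, R=1): fault-free M0=1, M1=1, M2=1, M3=0, M4=1 → Y1=1, Y2=1; observed Y1=1, Y2=1. Eliminates M2 inverted output.
Only M2 stuck-at-1 is consistent with every test.

M2 stuck-at-1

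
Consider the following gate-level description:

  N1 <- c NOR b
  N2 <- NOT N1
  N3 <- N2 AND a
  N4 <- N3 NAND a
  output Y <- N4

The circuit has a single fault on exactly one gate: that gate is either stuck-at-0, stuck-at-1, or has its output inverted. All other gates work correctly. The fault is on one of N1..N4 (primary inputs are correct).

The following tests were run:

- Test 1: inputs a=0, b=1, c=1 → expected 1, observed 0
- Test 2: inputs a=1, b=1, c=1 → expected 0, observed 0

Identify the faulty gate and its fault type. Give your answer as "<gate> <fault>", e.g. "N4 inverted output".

N4 stuck-at-0

Fault-free values for test 1 (a=0, b=1, c=1): N1=0, N2=1, N3=0, N4=1, giving Y=1. Observed 0.
Test 1: faults giving observed 0 are {N4 stuck-at-0, N4 inverted output}.
Test 2 (a=1, b=1, c=1): fault-free N1=0, N2=1, N3=1, N4=0 → 0; observed 0. Eliminates N4 inverted output.
Only N4 stuck-at-0 is consistent with every test.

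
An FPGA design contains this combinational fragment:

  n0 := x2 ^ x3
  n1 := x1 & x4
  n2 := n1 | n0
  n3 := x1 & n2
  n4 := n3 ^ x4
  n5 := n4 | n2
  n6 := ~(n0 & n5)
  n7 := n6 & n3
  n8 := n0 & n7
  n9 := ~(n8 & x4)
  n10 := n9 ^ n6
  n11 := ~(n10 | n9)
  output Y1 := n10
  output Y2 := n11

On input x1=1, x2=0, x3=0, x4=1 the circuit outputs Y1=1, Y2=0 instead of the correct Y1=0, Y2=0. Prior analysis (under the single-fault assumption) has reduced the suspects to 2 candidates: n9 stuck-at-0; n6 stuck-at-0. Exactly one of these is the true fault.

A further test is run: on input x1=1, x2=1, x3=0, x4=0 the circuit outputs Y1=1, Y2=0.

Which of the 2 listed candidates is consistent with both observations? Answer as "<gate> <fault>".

n6 stuck-at-0

Evaluate each candidate on input x1=1, x2=1, x3=0, x4=0:
  n9 stuck-at-0: n0=1, n1=0, n2=1, n3=1, n4=1, n5=1, n6=0, n7=0, n8=0, n9=0 [stuck-at-0], n10=0, n11=1 → Y1=0, Y2=1 — eliminated
  n6 stuck-at-0: n0=1, n1=0, n2=1, n3=1, n4=1, n5=1, n6=0 [stuck-at-0], n7=0, n8=0, n9=1, n10=1, n11=0 → Y1=1, Y2=0 — matches
Only n6 stuck-at-0 reproduces the observed Y1=1, Y2=0.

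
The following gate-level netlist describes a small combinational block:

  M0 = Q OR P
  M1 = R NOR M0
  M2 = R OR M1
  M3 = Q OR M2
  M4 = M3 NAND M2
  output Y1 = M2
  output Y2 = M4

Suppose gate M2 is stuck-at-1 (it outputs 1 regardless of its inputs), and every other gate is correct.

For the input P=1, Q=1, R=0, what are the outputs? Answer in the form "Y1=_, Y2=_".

Propagate with M2 forced: M0=1, M1=0, M2=1 [stuck-at-1], M3=1, M4=0.
So the outputs are Y1=1, Y2=0. (Without the fault they would be Y1=0, Y2=1.)

Y1=1, Y2=0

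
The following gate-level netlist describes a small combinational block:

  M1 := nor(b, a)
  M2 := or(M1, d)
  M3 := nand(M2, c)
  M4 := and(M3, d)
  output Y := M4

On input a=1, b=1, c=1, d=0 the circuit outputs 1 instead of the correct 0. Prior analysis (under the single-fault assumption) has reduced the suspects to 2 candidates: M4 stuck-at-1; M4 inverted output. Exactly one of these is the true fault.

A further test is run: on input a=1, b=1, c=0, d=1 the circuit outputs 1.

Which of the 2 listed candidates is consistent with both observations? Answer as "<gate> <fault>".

Evaluate each candidate on input a=1, b=1, c=0, d=1:
  M4 stuck-at-1: M1=0, M2=1, M3=1, M4=1 [stuck-at-1] → 1 — matches
  M4 inverted output: M1=0, M2=1, M3=1, M4=0 [inverted output] → 0 — eliminated
Only M4 stuck-at-1 reproduces the observed 1.

M4 stuck-at-1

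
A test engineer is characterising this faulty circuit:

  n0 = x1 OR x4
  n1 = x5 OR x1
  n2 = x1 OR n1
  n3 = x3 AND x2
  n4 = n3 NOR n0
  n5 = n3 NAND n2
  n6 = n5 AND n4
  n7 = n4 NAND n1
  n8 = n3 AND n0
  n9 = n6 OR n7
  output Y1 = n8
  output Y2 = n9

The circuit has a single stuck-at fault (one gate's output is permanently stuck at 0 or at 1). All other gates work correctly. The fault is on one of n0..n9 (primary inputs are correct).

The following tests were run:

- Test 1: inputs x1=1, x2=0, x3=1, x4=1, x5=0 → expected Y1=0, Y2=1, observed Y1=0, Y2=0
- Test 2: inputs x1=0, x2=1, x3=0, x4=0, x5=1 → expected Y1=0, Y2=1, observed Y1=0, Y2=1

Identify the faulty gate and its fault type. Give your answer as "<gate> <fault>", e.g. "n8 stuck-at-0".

Fault-free values for test 1 (x1=1, x2=0, x3=1, x4=1, x5=0): n0=1, n1=1, n2=1, n3=0, n4=0, n5=1, n6=0, n7=1, n8=0, n9=1, giving Y1=0, Y2=1. Observed Y1=0, Y2=0.
Test 1: faults giving observed Y1=0, Y2=0 are {n7 stuck-at-0, n9 stuck-at-0}.
Test 2 (x1=0, x2=1, x3=0, x4=0, x5=1): fault-free n0=0, n1=1, n2=1, n3=0, n4=1, n5=1, n6=1, n7=0, n8=0, n9=1 → Y1=0, Y2=1; observed Y1=0, Y2=1. Eliminates n9 stuck-at-0.
Only n7 stuck-at-0 is consistent with every test.

n7 stuck-at-0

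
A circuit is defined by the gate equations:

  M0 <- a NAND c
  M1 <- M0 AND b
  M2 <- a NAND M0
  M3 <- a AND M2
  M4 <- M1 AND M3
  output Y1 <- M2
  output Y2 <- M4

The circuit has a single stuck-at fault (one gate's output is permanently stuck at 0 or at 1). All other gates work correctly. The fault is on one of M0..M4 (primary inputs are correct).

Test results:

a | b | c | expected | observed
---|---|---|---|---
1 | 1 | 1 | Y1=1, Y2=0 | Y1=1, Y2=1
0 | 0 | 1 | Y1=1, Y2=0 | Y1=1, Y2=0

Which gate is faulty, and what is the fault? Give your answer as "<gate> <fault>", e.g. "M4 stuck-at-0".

Fault-free values for test 1 (a=1, b=1, c=1): M0=0, M1=0, M2=1, M3=1, M4=0, giving Y1=1, Y2=0. Observed Y1=1, Y2=1.
Test 1: faults giving observed Y1=1, Y2=1 are {M1 stuck-at-1, M4 stuck-at-1}.
Test 2 (a=0, b=0, c=1): fault-free M0=1, M1=0, M2=1, M3=0, M4=0 → Y1=1, Y2=0; observed Y1=1, Y2=0. Eliminates M4 stuck-at-1.
Only M1 stuck-at-1 is consistent with every test.

M1 stuck-at-1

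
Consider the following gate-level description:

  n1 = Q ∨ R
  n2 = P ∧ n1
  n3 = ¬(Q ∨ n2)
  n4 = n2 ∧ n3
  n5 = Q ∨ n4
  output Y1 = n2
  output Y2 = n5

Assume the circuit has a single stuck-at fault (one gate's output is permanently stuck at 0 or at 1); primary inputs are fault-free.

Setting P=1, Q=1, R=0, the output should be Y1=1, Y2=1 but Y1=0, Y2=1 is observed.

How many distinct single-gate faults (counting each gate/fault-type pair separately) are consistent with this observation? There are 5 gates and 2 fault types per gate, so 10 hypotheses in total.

Fault-free: n1=1, n2=1, n3=0, n4=0, n5=1 → Y1=1, Y2=1. Observed Y1=0, Y2=1.
  n1 stuck-at-0: output Y1=0, Y2=1 ✓
  n1 stuck-at-1: output Y1=1, Y2=1 ✗
  n2 stuck-at-0: output Y1=0, Y2=1 ✓
  n2 stuck-at-1: output Y1=1, Y2=1 ✗
  n3 stuck-at-0: output Y1=1, Y2=1 ✗
  n3 stuck-at-1: output Y1=1, Y2=1 ✗
  n4 stuck-at-0: output Y1=1, Y2=1 ✗
  n4 stuck-at-1: output Y1=1, Y2=1 ✗
  n5 stuck-at-0: output Y1=1, Y2=0 ✗
  n5 stuck-at-1: output Y1=1, Y2=1 ✗
Consistent faults: {n1 stuck-at-0, n2 stuck-at-0} — 2 in all.

2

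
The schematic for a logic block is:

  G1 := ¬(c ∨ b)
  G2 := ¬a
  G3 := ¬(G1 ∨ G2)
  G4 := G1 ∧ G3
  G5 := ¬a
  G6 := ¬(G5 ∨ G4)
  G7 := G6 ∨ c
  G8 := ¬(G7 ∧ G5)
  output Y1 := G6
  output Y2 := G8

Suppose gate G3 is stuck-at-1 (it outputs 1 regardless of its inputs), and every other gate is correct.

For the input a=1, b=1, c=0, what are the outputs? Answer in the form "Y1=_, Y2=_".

Y1=1, Y2=1

Propagate with G3 forced: G1=0, G2=0, G3=1 [stuck-at-1], G4=0, G5=0, G6=1, G7=1, G8=1.
So the outputs are Y1=1, Y2=1. (Same as the fault-free value — the fault is masked on this input.)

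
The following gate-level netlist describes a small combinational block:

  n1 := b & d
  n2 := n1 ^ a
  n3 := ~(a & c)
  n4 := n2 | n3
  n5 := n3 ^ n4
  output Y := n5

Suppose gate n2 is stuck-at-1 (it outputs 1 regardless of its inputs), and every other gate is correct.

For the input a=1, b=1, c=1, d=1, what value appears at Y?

1

Propagate with n2 forced: n1=1, n2=1 [stuck-at-1], n3=0, n4=1, n5=1.
So Y = 1. (Without the fault it would be 0.)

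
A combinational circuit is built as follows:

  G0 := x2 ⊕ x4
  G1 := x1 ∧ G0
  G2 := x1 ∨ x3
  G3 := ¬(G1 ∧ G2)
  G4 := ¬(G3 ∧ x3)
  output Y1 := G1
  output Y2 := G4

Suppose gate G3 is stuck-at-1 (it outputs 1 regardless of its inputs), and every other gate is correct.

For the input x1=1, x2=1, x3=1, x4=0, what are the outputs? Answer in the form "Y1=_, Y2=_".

Propagate with G3 forced: G0=1, G1=1, G2=1, G3=1 [stuck-at-1], G4=0.
So the outputs are Y1=1, Y2=0. (Without the fault they would be Y1=1, Y2=1.)

Y1=1, Y2=0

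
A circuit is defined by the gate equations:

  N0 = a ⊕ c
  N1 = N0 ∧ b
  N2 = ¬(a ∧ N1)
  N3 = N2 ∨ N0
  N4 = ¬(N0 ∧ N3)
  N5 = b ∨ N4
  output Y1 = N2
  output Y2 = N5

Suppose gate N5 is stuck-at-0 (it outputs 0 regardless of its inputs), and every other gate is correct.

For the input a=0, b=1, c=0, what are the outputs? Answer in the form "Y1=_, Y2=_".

Y1=1, Y2=0

Propagate with N5 forced: N0=0, N1=0, N2=1, N3=1, N4=1, N5=0 [stuck-at-0].
So the outputs are Y1=1, Y2=0. (Without the fault they would be Y1=1, Y2=1.)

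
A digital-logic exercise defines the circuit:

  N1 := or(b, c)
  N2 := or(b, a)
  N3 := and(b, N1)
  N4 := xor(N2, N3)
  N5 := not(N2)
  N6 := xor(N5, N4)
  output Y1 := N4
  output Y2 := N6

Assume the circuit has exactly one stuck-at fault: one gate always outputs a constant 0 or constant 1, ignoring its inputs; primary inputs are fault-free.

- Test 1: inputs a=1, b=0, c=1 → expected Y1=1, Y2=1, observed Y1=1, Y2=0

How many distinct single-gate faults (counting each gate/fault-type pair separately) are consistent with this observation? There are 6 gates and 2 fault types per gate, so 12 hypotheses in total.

Fault-free: N1=1, N2=1, N3=0, N4=1, N5=0, N6=1 → Y1=1, Y2=1. Observed Y1=1, Y2=0.
  N1 stuck-at-0: output Y1=1, Y2=1 ✗
  N1 stuck-at-1: output Y1=1, Y2=1 ✗
  N2 stuck-at-0: output Y1=0, Y2=1 ✗
  N2 stuck-at-1: output Y1=1, Y2=1 ✗
  N3 stuck-at-0: output Y1=1, Y2=1 ✗
  N3 stuck-at-1: output Y1=0, Y2=0 ✗
  N4 stuck-at-0: output Y1=0, Y2=0 ✗
  N4 stuck-at-1: output Y1=1, Y2=1 ✗
  N5 stuck-at-0: output Y1=1, Y2=1 ✗
  N5 stuck-at-1: output Y1=1, Y2=0 ✓
  N6 stuck-at-0: output Y1=1, Y2=0 ✓
  N6 stuck-at-1: output Y1=1, Y2=1 ✗
Consistent faults: {N5 stuck-at-1, N6 stuck-at-0} — 2 in all.

2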